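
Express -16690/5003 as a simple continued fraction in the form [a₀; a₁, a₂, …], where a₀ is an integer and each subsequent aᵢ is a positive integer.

[-4; 1, 1, 1, 41, 40]

⌊-16690/5003⌋ = -4, remainder 3322
⌊5003/3322⌋ = 1, remainder 1681
⌊3322/1681⌋ = 1, remainder 1641
⌊1681/1641⌋ = 1, remainder 40
⌊1641/40⌋ = 41, remainder 1
⌊40/1⌋ = 40, remainder 0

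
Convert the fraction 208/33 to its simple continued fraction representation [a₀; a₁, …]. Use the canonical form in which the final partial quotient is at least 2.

[6; 3, 3, 3]

208 ÷ 33 → quotient 6, remainder 10
33 ÷ 10 → quotient 3, remainder 3
10 ÷ 3 → quotient 3, remainder 1
3 ÷ 1 → quotient 3, remainder 0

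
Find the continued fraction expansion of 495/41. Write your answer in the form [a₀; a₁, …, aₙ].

[12; 13, 1, 2]

Apply division with remainder until the remainder is 0:
⌊495/41⌋ = 12, remainder 3
⌊41/3⌋ = 13, remainder 2
⌊3/2⌋ = 1, remainder 1
⌊2/1⌋ = 2, remainder 0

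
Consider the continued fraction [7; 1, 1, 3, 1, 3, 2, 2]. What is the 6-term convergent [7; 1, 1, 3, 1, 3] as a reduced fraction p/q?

Use the convergent recurrence hₖ = aₖ·hₖ₋₁ + hₖ₋₂ (and likewise for the denominators kₖ):
a_0 = 7: 7/1
a_1 = 1: 8/1
a_2 = 1: 15/2
a_3 = 3: 53/7
a_4 = 1: 68/9
a_5 = 3: 257/34

257/34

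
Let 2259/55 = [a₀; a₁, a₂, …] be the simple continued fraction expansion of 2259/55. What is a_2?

1

⌊2259/55⌋ = 41, remainder 4
⌊55/4⌋ = 13, remainder 3
⌊4/3⌋ = 1, remainder 1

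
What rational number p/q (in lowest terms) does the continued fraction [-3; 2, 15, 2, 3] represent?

Start with 3.
2 + 1/(3/1) = 2 + 1/3 = 7/3
15 + 1/(7/3) = 15 + 3/7 = 108/7
2 + 1/(108/7) = 2 + 7/108 = 223/108
-3 + 1/(223/108) = -3 + 108/223 = -561/223

-561/223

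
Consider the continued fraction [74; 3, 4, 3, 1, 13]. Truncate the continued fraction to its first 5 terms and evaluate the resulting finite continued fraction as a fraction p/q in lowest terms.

4087/55

a_0 = 74: 74/1
a_1 = 3: 223/3
a_2 = 4: 966/13
a_3 = 3: 3121/42
a_4 = 1: 4087/55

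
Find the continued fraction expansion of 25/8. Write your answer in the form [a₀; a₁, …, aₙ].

[3; 8]

Apply division with remainder until the remainder is 0:
25 = 3·8 + 1, so a_0 = 3
8 = 8·1 + 0, so a_1 = 8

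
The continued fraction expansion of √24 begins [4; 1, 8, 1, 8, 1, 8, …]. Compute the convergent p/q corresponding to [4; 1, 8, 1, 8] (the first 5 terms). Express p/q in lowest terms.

436/89

a_0 = 4: 4/1
a_1 = 1: 5/1
a_2 = 8: 44/9
a_3 = 1: 49/10
a_4 = 8: 436/89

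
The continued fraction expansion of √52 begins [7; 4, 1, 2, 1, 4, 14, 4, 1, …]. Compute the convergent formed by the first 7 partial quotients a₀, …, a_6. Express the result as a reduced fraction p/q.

a_0 = 7: 7/1
a_1 = 4: 29/4
a_2 = 1: 36/5
a_3 = 2: 101/14
a_4 = 1: 137/19
a_5 = 4: 649/90
a_6 = 14: 9223/1279

9223/1279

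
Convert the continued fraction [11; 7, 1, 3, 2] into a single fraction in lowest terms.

779/70

Work from the innermost term outward:
Start with 2.
3 + 1/(2/1) = 3 + 1/2 = 7/2
1 + 1/(7/2) = 1 + 2/7 = 9/7
7 + 1/(9/7) = 7 + 7/9 = 70/9
11 + 1/(70/9) = 11 + 9/70 = 779/70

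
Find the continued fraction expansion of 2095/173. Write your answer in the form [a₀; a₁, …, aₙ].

[12; 9, 9, 2]

2095 = 12·173 + 19, so a_0 = 12
173 = 9·19 + 2, so a_1 = 9
19 = 9·2 + 1, so a_2 = 9
2 = 2·1 + 0, so a_3 = 2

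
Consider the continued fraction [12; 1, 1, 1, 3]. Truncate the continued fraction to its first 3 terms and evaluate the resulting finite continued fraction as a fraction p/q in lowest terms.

Starting at the tail and folding back:
Start with 1.
1 + 1/(1/1) = 1 + 1/1 = 2/1
12 + 1/(2/1) = 12 + 1/2 = 25/2

25/2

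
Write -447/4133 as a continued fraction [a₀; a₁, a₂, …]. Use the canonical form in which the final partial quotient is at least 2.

Apply division with remainder until the remainder is 0:
-447 ÷ 4133 → quotient -1, remainder 3686
4133 ÷ 3686 → quotient 1, remainder 447
3686 ÷ 447 → quotient 8, remainder 110
447 ÷ 110 → quotient 4, remainder 7
110 ÷ 7 → quotient 15, remainder 5
7 ÷ 5 → quotient 1, remainder 2
5 ÷ 2 → quotient 2, remainder 1
2 ÷ 1 → quotient 2, remainder 0

[-1; 1, 8, 4, 15, 1, 2, 2]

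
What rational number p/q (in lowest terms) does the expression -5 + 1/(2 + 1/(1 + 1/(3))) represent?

Start with 3.
1 + 1/(3/1) = 1 + 1/3 = 4/3
2 + 1/(4/3) = 2 + 3/4 = 11/4
-5 + 1/(11/4) = -5 + 4/11 = -51/11

-51/11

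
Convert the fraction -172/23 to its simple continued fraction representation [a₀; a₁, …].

[-8; 1, 1, 11]

⌊-172/23⌋ = -8, remainder 12
⌊23/12⌋ = 1, remainder 11
⌊12/11⌋ = 1, remainder 1
⌊11/1⌋ = 11, remainder 0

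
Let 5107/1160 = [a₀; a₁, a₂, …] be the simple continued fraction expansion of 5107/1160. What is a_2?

5107 = 4·1160 + 467, so a_0 = 4
1160 = 2·467 + 226, so a_1 = 2
467 = 2·226 + 15, so a_2 = 2

2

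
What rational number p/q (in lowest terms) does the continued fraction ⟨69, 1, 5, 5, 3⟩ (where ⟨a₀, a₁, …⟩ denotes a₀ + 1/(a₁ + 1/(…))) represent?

6914/99

Start with 3.
5 + 1/(3/1) = 5 + 1/3 = 16/3
5 + 1/(16/3) = 5 + 3/16 = 83/16
1 + 1/(83/16) = 1 + 16/83 = 99/83
69 + 1/(99/83) = 69 + 83/99 = 6914/99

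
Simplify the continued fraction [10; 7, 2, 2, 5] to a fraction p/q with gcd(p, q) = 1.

Compute successive convergents:
a_0 = 10: 10/1
a_1 = 7: 71/7
a_2 = 2: 152/15
a_3 = 2: 375/37
a_4 = 5: 2027/200

2027/200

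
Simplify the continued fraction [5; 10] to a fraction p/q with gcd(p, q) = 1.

51/10

Start with 10.
5 + 1/(10/1) = 5 + 1/10 = 51/10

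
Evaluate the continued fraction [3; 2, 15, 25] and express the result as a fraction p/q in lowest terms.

Start with 25.
15 + 1/(25/1) = 15 + 1/25 = 376/25
2 + 1/(376/25) = 2 + 25/376 = 777/376
3 + 1/(777/376) = 3 + 376/777 = 2707/777

2707/777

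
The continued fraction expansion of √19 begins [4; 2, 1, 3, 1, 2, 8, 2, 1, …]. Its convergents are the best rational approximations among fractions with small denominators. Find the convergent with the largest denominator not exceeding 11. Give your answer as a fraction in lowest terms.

List convergents until the denominator exceeds the bound:
a_0 = 4: 4/1  (≤ bound)
a_1 = 2: 9/2  (≤ bound)
a_2 = 1: 13/3  (≤ bound)
a_3 = 3: 48/11  (≤ bound)
a_4 = 1: 61/14  (> 11, stop)

48/11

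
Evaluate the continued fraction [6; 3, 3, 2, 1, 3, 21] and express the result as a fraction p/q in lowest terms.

16357/2595

a_0 = 6: 6/1
a_1 = 3: 19/3
a_2 = 3: 63/10
a_3 = 2: 145/23
a_4 = 1: 208/33
a_5 = 3: 769/122
a_6 = 21: 16357/2595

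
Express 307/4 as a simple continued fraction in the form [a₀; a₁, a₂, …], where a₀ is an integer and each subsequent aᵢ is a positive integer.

[76; 1, 3]

307 = 76·4 + 3, so a_0 = 76
4 = 1·3 + 1, so a_1 = 1
3 = 3·1 + 0, so a_2 = 3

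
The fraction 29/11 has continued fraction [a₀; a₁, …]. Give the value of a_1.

Apply division with remainder until the remainder is 0:
29 = 2·11 + 7, so a_0 = 2
11 = 1·7 + 4, so a_1 = 1

1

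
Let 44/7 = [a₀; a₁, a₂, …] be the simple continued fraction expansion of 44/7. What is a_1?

Apply division with remainder until the remainder is 0:
44 ÷ 7 → quotient 6, remainder 2
7 ÷ 2 → quotient 3, remainder 1

3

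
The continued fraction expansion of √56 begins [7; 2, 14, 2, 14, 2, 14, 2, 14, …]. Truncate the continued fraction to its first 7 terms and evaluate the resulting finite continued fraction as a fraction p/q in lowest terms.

194873/26041

Starting at the tail and folding back:
Start with 14.
2 + 1/(14/1) = 2 + 1/14 = 29/14
14 + 1/(29/14) = 14 + 14/29 = 420/29
2 + 1/(420/29) = 2 + 29/420 = 869/420
14 + 1/(869/420) = 14 + 420/869 = 12586/869
2 + 1/(12586/869) = 2 + 869/12586 = 26041/12586
7 + 1/(26041/12586) = 7 + 12586/26041 = 194873/26041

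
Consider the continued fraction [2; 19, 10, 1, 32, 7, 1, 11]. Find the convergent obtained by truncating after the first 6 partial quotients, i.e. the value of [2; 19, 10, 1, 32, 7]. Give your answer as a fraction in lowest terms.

a_0 = 2: 2/1
a_1 = 19: 39/19
a_2 = 10: 392/191
a_3 = 1: 431/210
a_4 = 32: 14184/6911
a_5 = 7: 99719/48587

99719/48587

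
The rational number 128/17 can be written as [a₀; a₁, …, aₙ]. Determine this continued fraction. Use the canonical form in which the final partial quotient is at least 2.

[7; 1, 1, 8]

Run the Euclidean algorithm, recording each quotient:
128 ÷ 17 → quotient 7, remainder 9
17 ÷ 9 → quotient 1, remainder 8
9 ÷ 8 → quotient 1, remainder 1
8 ÷ 1 → quotient 8, remainder 0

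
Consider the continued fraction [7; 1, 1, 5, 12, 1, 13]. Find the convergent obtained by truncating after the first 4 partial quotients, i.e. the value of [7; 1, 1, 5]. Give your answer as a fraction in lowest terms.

83/11

a_0 = 7: 7/1
a_1 = 1: 8/1
a_2 = 1: 15/2
a_3 = 5: 83/11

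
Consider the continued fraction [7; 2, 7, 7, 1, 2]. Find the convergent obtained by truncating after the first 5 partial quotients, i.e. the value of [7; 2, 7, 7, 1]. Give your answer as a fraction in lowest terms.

911/122

Start with 1.
7 + 1/(1/1) = 7 + 1/1 = 8/1
7 + 1/(8/1) = 7 + 1/8 = 57/8
2 + 1/(57/8) = 2 + 8/57 = 122/57
7 + 1/(122/57) = 7 + 57/122 = 911/122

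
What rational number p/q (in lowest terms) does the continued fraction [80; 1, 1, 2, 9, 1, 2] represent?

12170/151

Build up convergents one term at a time:
a_0 = 80: 80/1
a_1 = 1: 81/1
a_2 = 1: 161/2
a_3 = 2: 403/5
a_4 = 9: 3788/47
a_5 = 1: 4191/52
a_6 = 2: 12170/151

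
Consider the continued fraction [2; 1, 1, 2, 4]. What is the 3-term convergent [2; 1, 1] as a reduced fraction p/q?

Start with 1.
1 + 1/(1/1) = 1 + 1/1 = 2/1
2 + 1/(2/1) = 2 + 1/2 = 5/2

5/2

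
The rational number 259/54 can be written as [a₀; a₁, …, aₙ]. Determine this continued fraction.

[4; 1, 3, 1, 10]

Apply division with remainder until the remainder is 0:
259 ÷ 54 → quotient 4, remainder 43
54 ÷ 43 → quotient 1, remainder 11
43 ÷ 11 → quotient 3, remainder 10
11 ÷ 10 → quotient 1, remainder 1
10 ÷ 1 → quotient 10, remainder 0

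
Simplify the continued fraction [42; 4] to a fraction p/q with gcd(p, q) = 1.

169/4

Start with 4.
42 + 1/(4/1) = 42 + 1/4 = 169/4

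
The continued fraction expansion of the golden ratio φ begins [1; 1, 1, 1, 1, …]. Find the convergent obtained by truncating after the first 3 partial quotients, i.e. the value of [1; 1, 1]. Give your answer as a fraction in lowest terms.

Start with 1.
1 + 1/(1/1) = 1 + 1/1 = 2/1
1 + 1/(2/1) = 1 + 1/2 = 3/2

3/2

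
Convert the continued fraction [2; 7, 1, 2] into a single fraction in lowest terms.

49/23

Work from the innermost term outward:
Start with 2.
1 + 1/(2/1) = 1 + 1/2 = 3/2
7 + 1/(3/2) = 7 + 2/3 = 23/3
2 + 1/(23/3) = 2 + 3/23 = 49/23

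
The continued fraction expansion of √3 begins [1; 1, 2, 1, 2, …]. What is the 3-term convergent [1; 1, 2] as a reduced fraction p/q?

Build up convergents one term at a time:
a_0 = 1: 1/1
a_1 = 1: 2/1
a_2 = 2: 5/3

5/3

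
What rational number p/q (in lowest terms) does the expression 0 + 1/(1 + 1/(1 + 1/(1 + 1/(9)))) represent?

Use the convergent recurrence hₖ = aₖ·hₖ₋₁ + hₖ₋₂ (and likewise for the denominators kₖ):
a_0 = 0: 0/1
a_1 = 1: 1/1
a_2 = 1: 1/2
a_3 = 1: 2/3
a_4 = 9: 19/29

19/29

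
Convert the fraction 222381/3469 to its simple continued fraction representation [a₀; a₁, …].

[64; 9, 1, 1, 60, 3]

Repeatedly divide and take the remainder:
⌊222381/3469⌋ = 64, remainder 365
⌊3469/365⌋ = 9, remainder 184
⌊365/184⌋ = 1, remainder 181
⌊184/181⌋ = 1, remainder 3
⌊181/3⌋ = 60, remainder 1
⌊3/1⌋ = 3, remainder 0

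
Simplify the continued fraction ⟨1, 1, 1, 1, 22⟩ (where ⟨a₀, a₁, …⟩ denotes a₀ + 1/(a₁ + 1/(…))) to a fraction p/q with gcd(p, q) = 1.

113/68

a_0 = 1: 1/1
a_1 = 1: 2/1
a_2 = 1: 3/2
a_3 = 1: 5/3
a_4 = 22: 113/68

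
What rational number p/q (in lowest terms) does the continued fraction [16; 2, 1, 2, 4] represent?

573/35

a_0 = 16: 16/1
a_1 = 2: 33/2
a_2 = 1: 49/3
a_3 = 2: 131/8
a_4 = 4: 573/35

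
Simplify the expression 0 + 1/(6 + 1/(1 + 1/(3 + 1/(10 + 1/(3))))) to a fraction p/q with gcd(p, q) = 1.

Start with 3.
10 + 1/(3/1) = 10 + 1/3 = 31/3
3 + 1/(31/3) = 3 + 3/31 = 96/31
1 + 1/(96/31) = 1 + 31/96 = 127/96
6 + 1/(127/96) = 6 + 96/127 = 858/127
0 + 1/(858/127) = 0 + 127/858 = 127/858

127/858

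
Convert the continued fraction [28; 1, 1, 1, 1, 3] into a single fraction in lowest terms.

515/18

Starting at the tail and folding back:
Start with 3.
1 + 1/(3/1) = 1 + 1/3 = 4/3
1 + 1/(4/3) = 1 + 3/4 = 7/4
1 + 1/(7/4) = 1 + 4/7 = 11/7
1 + 1/(11/7) = 1 + 7/11 = 18/11
28 + 1/(18/11) = 28 + 11/18 = 515/18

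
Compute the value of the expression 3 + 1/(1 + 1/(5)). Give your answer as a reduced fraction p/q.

Start with 5.
1 + 1/(5/1) = 1 + 1/5 = 6/5
3 + 1/(6/5) = 3 + 5/6 = 23/6

23/6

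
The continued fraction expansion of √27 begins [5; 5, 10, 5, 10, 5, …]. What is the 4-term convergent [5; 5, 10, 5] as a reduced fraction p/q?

a_0 = 5: 5/1
a_1 = 5: 26/5
a_2 = 10: 265/51
a_3 = 5: 1351/260

1351/260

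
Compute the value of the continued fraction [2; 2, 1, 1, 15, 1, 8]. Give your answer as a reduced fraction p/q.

Start with 8.
1 + 1/(8/1) = 1 + 1/8 = 9/8
15 + 1/(9/8) = 15 + 8/9 = 143/9
1 + 1/(143/9) = 1 + 9/143 = 152/143
1 + 1/(152/143) = 1 + 143/152 = 295/152
2 + 1/(295/152) = 2 + 152/295 = 742/295
2 + 1/(742/295) = 2 + 295/742 = 1779/742

1779/742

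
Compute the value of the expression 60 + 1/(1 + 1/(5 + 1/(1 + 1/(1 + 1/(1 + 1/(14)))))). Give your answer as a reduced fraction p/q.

Collapse the nested fraction from the inside out:
Start with 14.
1 + 1/(14/1) = 1 + 1/14 = 15/14
1 + 1/(15/14) = 1 + 14/15 = 29/15
1 + 1/(29/15) = 1 + 15/29 = 44/29
5 + 1/(44/29) = 5 + 29/44 = 249/44
1 + 1/(249/44) = 1 + 44/249 = 293/249
60 + 1/(293/249) = 60 + 249/293 = 17829/293

17829/293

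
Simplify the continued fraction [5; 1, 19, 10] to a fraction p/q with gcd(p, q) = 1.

Start with 10.
19 + 1/(10/1) = 19 + 1/10 = 191/10
1 + 1/(191/10) = 1 + 10/191 = 201/191
5 + 1/(201/191) = 5 + 191/201 = 1196/201

1196/201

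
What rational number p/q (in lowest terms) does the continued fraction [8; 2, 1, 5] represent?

142/17

Build up convergents one term at a time:
a_0 = 8: 8/1
a_1 = 2: 17/2
a_2 = 1: 25/3
a_3 = 5: 142/17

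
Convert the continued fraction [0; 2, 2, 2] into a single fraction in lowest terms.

5/12

a_0 = 0: 0/1
a_1 = 2: 1/2
a_2 = 2: 2/5
a_3 = 2: 5/12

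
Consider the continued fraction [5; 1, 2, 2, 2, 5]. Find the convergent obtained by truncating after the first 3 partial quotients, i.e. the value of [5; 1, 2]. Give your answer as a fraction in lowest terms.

17/3

Work from the innermost term outward:
Start with 2.
1 + 1/(2/1) = 1 + 1/2 = 3/2
5 + 1/(3/2) = 5 + 2/3 = 17/3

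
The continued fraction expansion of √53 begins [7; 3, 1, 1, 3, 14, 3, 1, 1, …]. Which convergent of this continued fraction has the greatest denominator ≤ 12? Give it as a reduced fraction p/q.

a_0 = 7: 7/1  (≤ bound)
a_1 = 3: 22/3  (≤ bound)
a_2 = 1: 29/4  (≤ bound)
a_3 = 1: 51/7  (≤ bound)
a_4 = 3: 182/25  (> 12, stop)

51/7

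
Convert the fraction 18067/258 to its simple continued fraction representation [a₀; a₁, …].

[70; 36, 1, 6]

⌊18067/258⌋ = 70, remainder 7
⌊258/7⌋ = 36, remainder 6
⌊7/6⌋ = 1, remainder 1
⌊6/1⌋ = 6, remainder 0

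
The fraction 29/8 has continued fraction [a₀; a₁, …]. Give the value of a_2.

1

Apply division with remainder until the remainder is 0:
29 ÷ 8 → quotient 3, remainder 5
8 ÷ 5 → quotient 1, remainder 3
5 ÷ 3 → quotient 1, remainder 2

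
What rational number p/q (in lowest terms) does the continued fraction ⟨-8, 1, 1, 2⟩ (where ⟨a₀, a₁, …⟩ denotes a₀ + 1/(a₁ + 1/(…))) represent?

-37/5

a_0 = -8: -8/1
a_1 = 1: -7/1
a_2 = 1: -15/2
a_3 = 2: -37/5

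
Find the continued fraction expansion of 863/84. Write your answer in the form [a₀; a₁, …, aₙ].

[10; 3, 1, 1, 1, 7]

Apply division with remainder until the remainder is 0:
863 ÷ 84 → quotient 10, remainder 23
84 ÷ 23 → quotient 3, remainder 15
23 ÷ 15 → quotient 1, remainder 8
15 ÷ 8 → quotient 1, remainder 7
8 ÷ 7 → quotient 1, remainder 1
7 ÷ 1 → quotient 7, remainder 0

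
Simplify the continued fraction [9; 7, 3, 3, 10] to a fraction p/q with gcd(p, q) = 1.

Use the convergent recurrence hₖ = aₖ·hₖ₋₁ + hₖ₋₂ (and likewise for the denominators kₖ):
a_0 = 9: 9/1
a_1 = 7: 64/7
a_2 = 3: 201/22
a_3 = 3: 667/73
a_4 = 10: 6871/752

6871/752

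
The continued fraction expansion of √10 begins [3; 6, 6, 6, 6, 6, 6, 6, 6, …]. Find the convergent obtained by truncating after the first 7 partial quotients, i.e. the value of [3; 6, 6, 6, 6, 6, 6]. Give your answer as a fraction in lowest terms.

168717/53353

Start with 6.
6 + 1/(6/1) = 6 + 1/6 = 37/6
6 + 1/(37/6) = 6 + 6/37 = 228/37
6 + 1/(228/37) = 6 + 37/228 = 1405/228
6 + 1/(1405/228) = 6 + 228/1405 = 8658/1405
6 + 1/(8658/1405) = 6 + 1405/8658 = 53353/8658
3 + 1/(53353/8658) = 3 + 8658/53353 = 168717/53353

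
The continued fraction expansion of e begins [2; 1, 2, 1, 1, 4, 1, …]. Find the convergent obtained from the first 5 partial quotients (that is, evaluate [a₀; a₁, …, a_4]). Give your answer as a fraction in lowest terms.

19/7

Work from the innermost term outward:
Start with 1.
1 + 1/(1/1) = 1 + 1/1 = 2/1
2 + 1/(2/1) = 2 + 1/2 = 5/2
1 + 1/(5/2) = 1 + 2/5 = 7/5
2 + 1/(7/5) = 2 + 5/7 = 19/7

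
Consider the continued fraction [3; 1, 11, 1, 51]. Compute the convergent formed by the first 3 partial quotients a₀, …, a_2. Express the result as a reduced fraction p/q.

a_0 = 3: 3/1
a_1 = 1: 4/1
a_2 = 11: 47/12

47/12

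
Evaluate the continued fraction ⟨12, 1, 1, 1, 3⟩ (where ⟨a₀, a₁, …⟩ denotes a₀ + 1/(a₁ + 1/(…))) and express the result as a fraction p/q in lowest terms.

a_0 = 12: 12/1
a_1 = 1: 13/1
a_2 = 1: 25/2
a_3 = 1: 38/3
a_4 = 3: 139/11

139/11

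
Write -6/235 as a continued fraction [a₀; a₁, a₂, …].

Apply division with remainder until the remainder is 0:
-6 = -1·235 + 229, so a_0 = -1
235 = 1·229 + 6, so a_1 = 1
229 = 38·6 + 1, so a_2 = 38
6 = 6·1 + 0, so a_3 = 6

[-1; 1, 38, 6]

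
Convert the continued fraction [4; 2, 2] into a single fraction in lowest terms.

22/5

Start with 2.
2 + 1/(2/1) = 2 + 1/2 = 5/2
4 + 1/(5/2) = 4 + 2/5 = 22/5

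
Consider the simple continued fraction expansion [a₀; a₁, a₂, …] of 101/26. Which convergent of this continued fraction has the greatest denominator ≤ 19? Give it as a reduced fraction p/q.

a_0 = 3: 3/1  (≤ bound)
a_1 = 1: 4/1  (≤ bound)
a_2 = 7: 31/8  (≤ bound)
a_3 = 1: 35/9  (≤ bound)
a_4 = 2: 101/26  (> 19, stop)

35/9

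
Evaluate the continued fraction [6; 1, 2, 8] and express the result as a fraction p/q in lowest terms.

167/25

a_0 = 6: 6/1
a_1 = 1: 7/1
a_2 = 2: 20/3
a_3 = 8: 167/25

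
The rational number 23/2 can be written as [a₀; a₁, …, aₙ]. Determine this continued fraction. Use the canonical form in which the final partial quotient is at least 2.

[11; 2]

23 ÷ 2 → quotient 11, remainder 1
2 ÷ 1 → quotient 2, remainder 0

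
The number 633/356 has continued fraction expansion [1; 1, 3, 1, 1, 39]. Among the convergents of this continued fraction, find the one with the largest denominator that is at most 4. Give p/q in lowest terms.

7/4

a_0 = 1: 1/1  (≤ bound)
a_1 = 1: 2/1  (≤ bound)
a_2 = 3: 7/4  (≤ bound)
a_3 = 1: 9/5  (> 4, stop)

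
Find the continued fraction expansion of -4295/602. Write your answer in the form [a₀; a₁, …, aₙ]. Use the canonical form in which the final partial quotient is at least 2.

[-8; 1, 6, 2, 3, 5, 2]

Repeatedly divide and take the remainder:
-4295 = -8·602 + 521, so a_0 = -8
602 = 1·521 + 81, so a_1 = 1
521 = 6·81 + 35, so a_2 = 6
81 = 2·35 + 11, so a_3 = 2
35 = 3·11 + 2, so a_4 = 3
11 = 5·2 + 1, so a_5 = 5
2 = 2·1 + 0, so a_6 = 2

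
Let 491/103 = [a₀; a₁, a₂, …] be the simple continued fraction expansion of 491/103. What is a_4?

2

Apply division with remainder until the remainder is 0:
491 = 4·103 + 79, so a_0 = 4
103 = 1·79 + 24, so a_1 = 1
79 = 3·24 + 7, so a_2 = 3
24 = 3·7 + 3, so a_3 = 3
7 = 2·3 + 1, so a_4 = 2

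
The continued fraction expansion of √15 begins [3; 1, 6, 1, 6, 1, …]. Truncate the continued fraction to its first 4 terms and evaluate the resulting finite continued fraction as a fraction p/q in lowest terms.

31/8

a_0 = 3: 3/1
a_1 = 1: 4/1
a_2 = 6: 27/7
a_3 = 1: 31/8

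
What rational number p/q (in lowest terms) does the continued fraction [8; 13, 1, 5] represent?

670/83

a_0 = 8: 8/1
a_1 = 13: 105/13
a_2 = 1: 113/14
a_3 = 5: 670/83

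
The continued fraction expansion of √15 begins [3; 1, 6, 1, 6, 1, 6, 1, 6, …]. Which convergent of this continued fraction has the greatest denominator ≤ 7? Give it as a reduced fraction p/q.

a_0 = 3: 3/1  (≤ bound)
a_1 = 1: 4/1  (≤ bound)
a_2 = 6: 27/7  (≤ bound)
a_3 = 1: 31/8  (> 7, stop)

27/7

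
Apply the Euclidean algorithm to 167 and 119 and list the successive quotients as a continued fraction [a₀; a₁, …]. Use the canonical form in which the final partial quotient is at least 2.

167 = 1·119 + 48, so a_0 = 1
119 = 2·48 + 23, so a_1 = 2
48 = 2·23 + 2, so a_2 = 2
23 = 11·2 + 1, so a_3 = 11
2 = 2·1 + 0, so a_4 = 2

[1; 2, 2, 11, 2]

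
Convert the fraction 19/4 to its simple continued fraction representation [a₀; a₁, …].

⌊19/4⌋ = 4, remainder 3
⌊4/3⌋ = 1, remainder 1
⌊3/1⌋ = 3, remainder 0

[4; 1, 3]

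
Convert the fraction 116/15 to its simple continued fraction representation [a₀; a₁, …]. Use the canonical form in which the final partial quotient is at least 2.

116 = 7·15 + 11, so a_0 = 7
15 = 1·11 + 4, so a_1 = 1
11 = 2·4 + 3, so a_2 = 2
4 = 1·3 + 1, so a_3 = 1
3 = 3·1 + 0, so a_4 = 3

[7; 1, 2, 1, 3]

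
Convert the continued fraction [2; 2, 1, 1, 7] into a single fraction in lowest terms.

91/38

Work from the innermost term outward:
Start with 7.
1 + 1/(7/1) = 1 + 1/7 = 8/7
1 + 1/(8/7) = 1 + 7/8 = 15/8
2 + 1/(15/8) = 2 + 8/15 = 38/15
2 + 1/(38/15) = 2 + 15/38 = 91/38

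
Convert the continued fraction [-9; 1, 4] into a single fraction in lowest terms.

a_0 = -9: -9/1
a_1 = 1: -8/1
a_2 = 4: -41/5

-41/5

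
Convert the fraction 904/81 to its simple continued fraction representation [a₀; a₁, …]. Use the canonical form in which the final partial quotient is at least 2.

Repeatedly divide and take the remainder:
⌊904/81⌋ = 11, remainder 13
⌊81/13⌋ = 6, remainder 3
⌊13/3⌋ = 4, remainder 1
⌊3/1⌋ = 3, remainder 0

[11; 6, 4, 3]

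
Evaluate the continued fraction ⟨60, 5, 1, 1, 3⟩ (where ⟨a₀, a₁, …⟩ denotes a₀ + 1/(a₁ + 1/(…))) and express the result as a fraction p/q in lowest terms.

a_0 = 60: 60/1
a_1 = 5: 301/5
a_2 = 1: 361/6
a_3 = 1: 662/11
a_4 = 3: 2347/39

2347/39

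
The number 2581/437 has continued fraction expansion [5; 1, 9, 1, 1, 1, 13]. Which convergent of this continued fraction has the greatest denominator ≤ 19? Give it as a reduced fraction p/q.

a_0 = 5: 5/1  (≤ bound)
a_1 = 1: 6/1  (≤ bound)
a_2 = 9: 59/10  (≤ bound)
a_3 = 1: 65/11  (≤ bound)
a_4 = 1: 124/21  (> 19, stop)

65/11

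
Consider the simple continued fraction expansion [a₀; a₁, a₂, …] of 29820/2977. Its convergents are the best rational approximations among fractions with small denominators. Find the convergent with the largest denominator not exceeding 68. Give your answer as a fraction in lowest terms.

601/60

List convergents until the denominator exceeds the bound:
a_0 = 10: 10/1  (≤ bound)
a_1 = 59: 591/59  (≤ bound)
a_2 = 1: 601/60  (≤ bound)
a_3 = 1: 1192/119  (> 68, stop)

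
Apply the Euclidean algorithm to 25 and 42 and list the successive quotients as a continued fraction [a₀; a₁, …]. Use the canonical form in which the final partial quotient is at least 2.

25 = 0·42 + 25, so a_0 = 0
42 = 1·25 + 17, so a_1 = 1
25 = 1·17 + 8, so a_2 = 1
17 = 2·8 + 1, so a_3 = 2
8 = 8·1 + 0, so a_4 = 8

[0; 1, 1, 2, 8]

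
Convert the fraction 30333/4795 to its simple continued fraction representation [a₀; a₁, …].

[6; 3, 14, 1, 2, 1, 12, 2]

30333 ÷ 4795 → quotient 6, remainder 1563
4795 ÷ 1563 → quotient 3, remainder 106
1563 ÷ 106 → quotient 14, remainder 79
106 ÷ 79 → quotient 1, remainder 27
79 ÷ 27 → quotient 2, remainder 25
27 ÷ 25 → quotient 1, remainder 2
25 ÷ 2 → quotient 12, remainder 1
2 ÷ 1 → quotient 2, remainder 0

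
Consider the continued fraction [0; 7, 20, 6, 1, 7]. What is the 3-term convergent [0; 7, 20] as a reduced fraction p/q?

Starting at the tail and folding back:
Start with 20.
7 + 1/(20/1) = 7 + 1/20 = 141/20
0 + 1/(141/20) = 0 + 20/141 = 20/141

20/141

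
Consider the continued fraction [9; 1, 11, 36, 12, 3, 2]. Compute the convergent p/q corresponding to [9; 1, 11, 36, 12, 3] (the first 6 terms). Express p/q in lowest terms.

Start with 3.
12 + 1/(3/1) = 12 + 1/3 = 37/3
36 + 1/(37/3) = 36 + 3/37 = 1335/37
11 + 1/(1335/37) = 11 + 37/1335 = 14722/1335
1 + 1/(14722/1335) = 1 + 1335/14722 = 16057/14722
9 + 1/(16057/14722) = 9 + 14722/16057 = 159235/16057

159235/16057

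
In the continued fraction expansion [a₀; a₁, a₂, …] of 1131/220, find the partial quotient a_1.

7

⌊1131/220⌋ = 5, remainder 31
⌊220/31⌋ = 7, remainder 3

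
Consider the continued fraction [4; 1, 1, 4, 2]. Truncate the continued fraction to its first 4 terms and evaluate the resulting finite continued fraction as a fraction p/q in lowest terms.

Start with 4.
1 + 1/(4/1) = 1 + 1/4 = 5/4
1 + 1/(5/4) = 1 + 4/5 = 9/5
4 + 1/(9/5) = 4 + 5/9 = 41/9

41/9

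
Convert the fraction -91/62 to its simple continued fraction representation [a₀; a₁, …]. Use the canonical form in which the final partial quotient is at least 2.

[-2; 1, 1, 7, 4]

Repeatedly divide and take the remainder:
-91 ÷ 62 → quotient -2, remainder 33
62 ÷ 33 → quotient 1, remainder 29
33 ÷ 29 → quotient 1, remainder 4
29 ÷ 4 → quotient 7, remainder 1
4 ÷ 1 → quotient 4, remainder 0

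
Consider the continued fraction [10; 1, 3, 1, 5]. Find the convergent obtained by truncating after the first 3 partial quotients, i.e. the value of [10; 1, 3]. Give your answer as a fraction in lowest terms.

43/4

a_0 = 10: 10/1
a_1 = 1: 11/1
a_2 = 3: 43/4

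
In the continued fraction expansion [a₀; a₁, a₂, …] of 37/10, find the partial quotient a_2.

Repeatedly divide and take the remainder:
⌊37/10⌋ = 3, remainder 7
⌊10/7⌋ = 1, remainder 3
⌊7/3⌋ = 2, remainder 1

2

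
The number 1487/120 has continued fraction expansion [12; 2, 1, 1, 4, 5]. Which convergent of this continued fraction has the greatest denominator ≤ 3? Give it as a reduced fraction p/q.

List convergents until the denominator exceeds the bound:
a_0 = 12: 12/1  (≤ bound)
a_1 = 2: 25/2  (≤ bound)
a_2 = 1: 37/3  (≤ bound)
a_3 = 1: 62/5  (> 3, stop)

37/3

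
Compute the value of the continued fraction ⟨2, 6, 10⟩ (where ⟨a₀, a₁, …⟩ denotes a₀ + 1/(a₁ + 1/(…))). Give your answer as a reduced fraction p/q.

Start with 10.
6 + 1/(10/1) = 6 + 1/10 = 61/10
2 + 1/(61/10) = 2 + 10/61 = 132/61

132/61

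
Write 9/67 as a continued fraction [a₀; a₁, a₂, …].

[0; 7, 2, 4]

9 = 0·67 + 9, so a_0 = 0
67 = 7·9 + 4, so a_1 = 7
9 = 2·4 + 1, so a_2 = 2
4 = 4·1 + 0, so a_3 = 4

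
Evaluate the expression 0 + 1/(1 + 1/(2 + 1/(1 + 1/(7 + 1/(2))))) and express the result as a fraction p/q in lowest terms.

Start with 2.
7 + 1/(2/1) = 7 + 1/2 = 15/2
1 + 1/(15/2) = 1 + 2/15 = 17/15
2 + 1/(17/15) = 2 + 15/17 = 49/17
1 + 1/(49/17) = 1 + 17/49 = 66/49
0 + 1/(66/49) = 0 + 49/66 = 49/66

49/66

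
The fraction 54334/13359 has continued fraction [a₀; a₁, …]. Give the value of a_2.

⌊54334/13359⌋ = 4, remainder 898
⌊13359/898⌋ = 14, remainder 787
⌊898/787⌋ = 1, remainder 111

1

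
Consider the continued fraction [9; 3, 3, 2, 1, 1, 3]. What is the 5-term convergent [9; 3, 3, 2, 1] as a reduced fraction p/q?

Build up convergents one term at a time:
a_0 = 9: 9/1
a_1 = 3: 28/3
a_2 = 3: 93/10
a_3 = 2: 214/23
a_4 = 1: 307/33

307/33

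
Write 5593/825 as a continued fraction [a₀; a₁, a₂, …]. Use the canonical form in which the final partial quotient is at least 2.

5593 = 6·825 + 643, so a_0 = 6
825 = 1·643 + 182, so a_1 = 1
643 = 3·182 + 97, so a_2 = 3
182 = 1·97 + 85, so a_3 = 1
97 = 1·85 + 12, so a_4 = 1
85 = 7·12 + 1, so a_5 = 7
12 = 12·1 + 0, so a_6 = 12

[6; 1, 3, 1, 1, 7, 12]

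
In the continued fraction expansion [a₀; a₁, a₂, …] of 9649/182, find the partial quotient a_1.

60

Run the Euclidean algorithm, recording each quotient:
⌊9649/182⌋ = 53, remainder 3
⌊182/3⌋ = 60, remainder 2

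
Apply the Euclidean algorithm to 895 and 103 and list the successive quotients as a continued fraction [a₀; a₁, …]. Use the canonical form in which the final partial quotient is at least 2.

[8; 1, 2, 4, 1, 1, 3]

⌊895/103⌋ = 8, remainder 71
⌊103/71⌋ = 1, remainder 32
⌊71/32⌋ = 2, remainder 7
⌊32/7⌋ = 4, remainder 4
⌊7/4⌋ = 1, remainder 3
⌊4/3⌋ = 1, remainder 1
⌊3/1⌋ = 3, remainder 0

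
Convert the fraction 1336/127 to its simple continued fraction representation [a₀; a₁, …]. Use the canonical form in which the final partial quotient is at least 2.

⌊1336/127⌋ = 10, remainder 66
⌊127/66⌋ = 1, remainder 61
⌊66/61⌋ = 1, remainder 5
⌊61/5⌋ = 12, remainder 1
⌊5/1⌋ = 5, remainder 0

[10; 1, 1, 12, 5]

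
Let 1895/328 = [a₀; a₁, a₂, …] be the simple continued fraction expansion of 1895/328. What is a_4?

⌊1895/328⌋ = 5, remainder 255
⌊328/255⌋ = 1, remainder 73
⌊255/73⌋ = 3, remainder 36
⌊73/36⌋ = 2, remainder 1
⌊36/1⌋ = 36, remainder 0

36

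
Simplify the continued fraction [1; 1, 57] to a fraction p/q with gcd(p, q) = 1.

Start with 57.
1 + 1/(57/1) = 1 + 1/57 = 58/57
1 + 1/(58/57) = 1 + 57/58 = 115/58

115/58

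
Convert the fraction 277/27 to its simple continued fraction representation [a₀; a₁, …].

277 = 10·27 + 7, so a_0 = 10
27 = 3·7 + 6, so a_1 = 3
7 = 1·6 + 1, so a_2 = 1
6 = 6·1 + 0, so a_3 = 6

[10; 3, 1, 6]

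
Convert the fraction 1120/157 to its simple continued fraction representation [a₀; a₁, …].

[7; 7, 2, 10]

Repeatedly divide and take the remainder:
1120 ÷ 157 → quotient 7, remainder 21
157 ÷ 21 → quotient 7, remainder 10
21 ÷ 10 → quotient 2, remainder 1
10 ÷ 1 → quotient 10, remainder 0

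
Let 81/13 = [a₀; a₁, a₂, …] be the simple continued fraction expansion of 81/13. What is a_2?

3

81 = 6·13 + 3, so a_0 = 6
13 = 4·3 + 1, so a_1 = 4
3 = 3·1 + 0, so a_2 = 3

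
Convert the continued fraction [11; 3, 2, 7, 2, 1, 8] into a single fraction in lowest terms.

a_0 = 11: 11/1
a_1 = 3: 34/3
a_2 = 2: 79/7
a_3 = 7: 587/52
a_4 = 2: 1253/111
a_5 = 1: 1840/163
a_6 = 8: 15973/1415

15973/1415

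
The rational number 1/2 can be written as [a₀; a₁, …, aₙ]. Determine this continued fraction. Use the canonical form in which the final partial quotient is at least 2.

[0; 2]

⌊1/2⌋ = 0, remainder 1
⌊2/1⌋ = 2, remainder 0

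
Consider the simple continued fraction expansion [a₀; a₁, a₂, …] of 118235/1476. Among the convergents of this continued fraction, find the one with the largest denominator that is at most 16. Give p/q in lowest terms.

801/10

List convergents until the denominator exceeds the bound:
a_0 = 80: 80/1  (≤ bound)
a_1 = 9: 721/9  (≤ bound)
a_2 = 1: 801/10  (≤ bound)
a_3 = 1: 1522/19  (> 16, stop)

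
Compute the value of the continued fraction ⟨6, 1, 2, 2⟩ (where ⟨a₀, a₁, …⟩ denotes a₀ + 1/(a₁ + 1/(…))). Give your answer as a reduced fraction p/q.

47/7

Starting at the tail and folding back:
Start with 2.
2 + 1/(2/1) = 2 + 1/2 = 5/2
1 + 1/(5/2) = 1 + 2/5 = 7/5
6 + 1/(7/5) = 6 + 5/7 = 47/7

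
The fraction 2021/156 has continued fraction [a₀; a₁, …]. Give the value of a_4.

2

Run the Euclidean algorithm, recording each quotient:
2021 = 12·156 + 149, so a_0 = 12
156 = 1·149 + 7, so a_1 = 1
149 = 21·7 + 2, so a_2 = 21
7 = 3·2 + 1, so a_3 = 3
2 = 2·1 + 0, so a_4 = 2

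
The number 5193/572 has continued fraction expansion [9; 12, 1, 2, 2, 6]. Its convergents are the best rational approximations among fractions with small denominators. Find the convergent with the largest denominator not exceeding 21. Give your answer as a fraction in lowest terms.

List convergents until the denominator exceeds the bound:
a_0 = 9: 9/1  (≤ bound)
a_1 = 12: 109/12  (≤ bound)
a_2 = 1: 118/13  (≤ bound)
a_3 = 2: 345/38  (> 21, stop)

118/13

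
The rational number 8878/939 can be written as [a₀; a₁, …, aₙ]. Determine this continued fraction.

Repeatedly divide and take the remainder:
8878 ÷ 939 → quotient 9, remainder 427
939 ÷ 427 → quotient 2, remainder 85
427 ÷ 85 → quotient 5, remainder 2
85 ÷ 2 → quotient 42, remainder 1
2 ÷ 1 → quotient 2, remainder 0

[9; 2, 5, 42, 2]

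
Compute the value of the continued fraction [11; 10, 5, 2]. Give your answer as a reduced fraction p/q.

1243/112

a_0 = 11: 11/1
a_1 = 10: 111/10
a_2 = 5: 566/51
a_3 = 2: 1243/112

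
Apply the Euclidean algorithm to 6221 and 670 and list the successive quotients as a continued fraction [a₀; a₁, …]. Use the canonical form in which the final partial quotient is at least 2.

⌊6221/670⌋ = 9, remainder 191
⌊670/191⌋ = 3, remainder 97
⌊191/97⌋ = 1, remainder 94
⌊97/94⌋ = 1, remainder 3
⌊94/3⌋ = 31, remainder 1
⌊3/1⌋ = 3, remainder 0

[9; 3, 1, 1, 31, 3]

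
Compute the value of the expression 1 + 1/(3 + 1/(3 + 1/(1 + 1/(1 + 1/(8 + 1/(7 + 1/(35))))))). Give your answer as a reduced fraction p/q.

a_0 = 1: 1/1
a_1 = 3: 4/3
a_2 = 3: 13/10
a_3 = 1: 17/13
a_4 = 1: 30/23
a_5 = 8: 257/197
a_6 = 7: 1829/1402
a_7 = 35: 64272/49267

64272/49267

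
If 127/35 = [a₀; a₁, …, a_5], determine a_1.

1

Repeatedly divide and take the remainder:
127 = 3·35 + 22, so a_0 = 3
35 = 1·22 + 13, so a_1 = 1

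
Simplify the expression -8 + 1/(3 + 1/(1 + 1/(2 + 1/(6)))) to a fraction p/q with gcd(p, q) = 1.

-541/70

Work from the innermost term outward:
Start with 6.
2 + 1/(6/1) = 2 + 1/6 = 13/6
1 + 1/(13/6) = 1 + 6/13 = 19/13
3 + 1/(19/13) = 3 + 13/19 = 70/19
-8 + 1/(70/19) = -8 + 19/70 = -541/70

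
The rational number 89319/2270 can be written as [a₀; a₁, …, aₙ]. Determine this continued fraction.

89319 ÷ 2270 → quotient 39, remainder 789
2270 ÷ 789 → quotient 2, remainder 692
789 ÷ 692 → quotient 1, remainder 97
692 ÷ 97 → quotient 7, remainder 13
97 ÷ 13 → quotient 7, remainder 6
13 ÷ 6 → quotient 2, remainder 1
6 ÷ 1 → quotient 6, remainder 0

[39; 2, 1, 7, 7, 2, 6]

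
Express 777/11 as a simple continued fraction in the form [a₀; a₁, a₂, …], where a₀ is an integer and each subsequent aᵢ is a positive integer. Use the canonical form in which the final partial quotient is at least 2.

⌊777/11⌋ = 70, remainder 7
⌊11/7⌋ = 1, remainder 4
⌊7/4⌋ = 1, remainder 3
⌊4/3⌋ = 1, remainder 1
⌊3/1⌋ = 3, remainder 0

[70; 1, 1, 1, 3]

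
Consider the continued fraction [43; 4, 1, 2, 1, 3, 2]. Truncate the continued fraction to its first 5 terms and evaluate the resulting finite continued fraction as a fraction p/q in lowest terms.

Starting at the tail and folding back:
Start with 1.
2 + 1/(1/1) = 2 + 1/1 = 3/1
1 + 1/(3/1) = 1 + 1/3 = 4/3
4 + 1/(4/3) = 4 + 3/4 = 19/4
43 + 1/(19/4) = 43 + 4/19 = 821/19

821/19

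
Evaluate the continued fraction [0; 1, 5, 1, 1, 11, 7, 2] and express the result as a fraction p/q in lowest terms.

Start with 2.
7 + 1/(2/1) = 7 + 1/2 = 15/2
11 + 1/(15/2) = 11 + 2/15 = 167/15
1 + 1/(167/15) = 1 + 15/167 = 182/167
1 + 1/(182/167) = 1 + 167/182 = 349/182
5 + 1/(349/182) = 5 + 182/349 = 1927/349
1 + 1/(1927/349) = 1 + 349/1927 = 2276/1927
0 + 1/(2276/1927) = 0 + 1927/2276 = 1927/2276

1927/2276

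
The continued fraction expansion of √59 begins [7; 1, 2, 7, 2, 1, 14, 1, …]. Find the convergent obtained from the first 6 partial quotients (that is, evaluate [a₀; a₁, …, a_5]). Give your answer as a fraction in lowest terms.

Work from the innermost term outward:
Start with 1.
2 + 1/(1/1) = 2 + 1/1 = 3/1
7 + 1/(3/1) = 7 + 1/3 = 22/3
2 + 1/(22/3) = 2 + 3/22 = 47/22
1 + 1/(47/22) = 1 + 22/47 = 69/47
7 + 1/(69/47) = 7 + 47/69 = 530/69

530/69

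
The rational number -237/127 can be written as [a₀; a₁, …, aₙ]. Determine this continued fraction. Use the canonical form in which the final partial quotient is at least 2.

Apply division with remainder until the remainder is 0:
-237 = -2·127 + 17, so a_0 = -2
127 = 7·17 + 8, so a_1 = 7
17 = 2·8 + 1, so a_2 = 2
8 = 8·1 + 0, so a_3 = 8

[-2; 7, 2, 8]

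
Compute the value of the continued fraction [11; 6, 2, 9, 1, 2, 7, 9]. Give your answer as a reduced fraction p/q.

Collapse the nested fraction from the inside out:
Start with 9.
7 + 1/(9/1) = 7 + 1/9 = 64/9
2 + 1/(64/9) = 2 + 9/64 = 137/64
1 + 1/(137/64) = 1 + 64/137 = 201/137
9 + 1/(201/137) = 9 + 137/201 = 1946/201
2 + 1/(1946/201) = 2 + 201/1946 = 4093/1946
6 + 1/(4093/1946) = 6 + 1946/4093 = 26504/4093
11 + 1/(26504/4093) = 11 + 4093/26504 = 295637/26504

295637/26504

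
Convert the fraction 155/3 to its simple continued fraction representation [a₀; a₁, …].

⌊155/3⌋ = 51, remainder 2
⌊3/2⌋ = 1, remainder 1
⌊2/1⌋ = 2, remainder 0

[51; 1, 2]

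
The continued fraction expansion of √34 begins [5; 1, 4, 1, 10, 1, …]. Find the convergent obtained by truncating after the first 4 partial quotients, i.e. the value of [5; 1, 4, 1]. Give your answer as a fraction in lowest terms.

35/6

Start with 1.
4 + 1/(1/1) = 4 + 1/1 = 5/1
1 + 1/(5/1) = 1 + 1/5 = 6/5
5 + 1/(6/5) = 5 + 5/6 = 35/6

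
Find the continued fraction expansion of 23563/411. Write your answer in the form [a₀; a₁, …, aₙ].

Repeatedly divide and take the remainder:
23563 = 57·411 + 136, so a_0 = 57
411 = 3·136 + 3, so a_1 = 3
136 = 45·3 + 1, so a_2 = 45
3 = 3·1 + 0, so a_3 = 3

[57; 3, 45, 3]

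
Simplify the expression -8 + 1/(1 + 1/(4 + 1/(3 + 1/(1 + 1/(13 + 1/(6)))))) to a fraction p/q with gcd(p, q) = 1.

Start with 6.
13 + 1/(6/1) = 13 + 1/6 = 79/6
1 + 1/(79/6) = 1 + 6/79 = 85/79
3 + 1/(85/79) = 3 + 79/85 = 334/85
4 + 1/(334/85) = 4 + 85/334 = 1421/334
1 + 1/(1421/334) = 1 + 334/1421 = 1755/1421
-8 + 1/(1755/1421) = -8 + 1421/1755 = -12619/1755

-12619/1755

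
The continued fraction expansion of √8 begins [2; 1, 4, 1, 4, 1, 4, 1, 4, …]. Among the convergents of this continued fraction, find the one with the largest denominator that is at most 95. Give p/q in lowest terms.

List convergents until the denominator exceeds the bound:
a_0 = 2: 2/1  (≤ bound)
a_1 = 1: 3/1  (≤ bound)
a_2 = 4: 14/5  (≤ bound)
a_3 = 1: 17/6  (≤ bound)
a_4 = 4: 82/29  (≤ bound)
a_5 = 1: 99/35  (≤ bound)
a_6 = 4: 478/169  (> 95, stop)

99/35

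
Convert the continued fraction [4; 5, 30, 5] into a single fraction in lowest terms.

3191/760

Start with 5.
30 + 1/(5/1) = 30 + 1/5 = 151/5
5 + 1/(151/5) = 5 + 5/151 = 760/151
4 + 1/(760/151) = 4 + 151/760 = 3191/760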